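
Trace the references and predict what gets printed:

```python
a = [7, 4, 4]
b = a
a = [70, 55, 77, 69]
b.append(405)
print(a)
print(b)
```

Key concept: rebinding vs mutation: a is rebound to a new list, b still points at the original.
Step by step:
`a = [7, 4, 4]` → a = [7, 4, 4]
`b = a` → b = [7, 4, 4] (same object as a)
`a = [70, 55, 77, 69]` → a = [70, 55, 77, 69]
`b.append(405)` → b = [7, 4, 4, 405]
`print(a)` → prints [70, 55, 77, 69]
`print(b)` → prints [7, 4, 4, 405]

Answer:
[70, 55, 77, 69]
[7, 4, 4, 405]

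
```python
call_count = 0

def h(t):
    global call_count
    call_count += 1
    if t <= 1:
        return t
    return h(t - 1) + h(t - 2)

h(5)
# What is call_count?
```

Calls(t) = 1 + Calls(t-1) + Calls(t-2); Calls(0)=Calls(1)=1. For t=5 this gives 15.

Answer: 15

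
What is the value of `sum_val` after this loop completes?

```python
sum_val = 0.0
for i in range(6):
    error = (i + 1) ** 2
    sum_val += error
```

Sum of squared losses 1² + 2² + ... + 6²
`sum_val` takes the values: 0.0 → 1.0 → 5.0 → 14.0 → 30.0 → 55.0 → 91.0

Answer: 91.0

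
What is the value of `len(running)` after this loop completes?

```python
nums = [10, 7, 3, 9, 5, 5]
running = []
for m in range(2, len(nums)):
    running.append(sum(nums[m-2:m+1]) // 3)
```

Number of 3-element averages
`running` takes the values: [] → [6] → [6, 6] → [6, 6, 5] → [6, 6, 5, 6]
So `len(running)` = 4

Answer: 4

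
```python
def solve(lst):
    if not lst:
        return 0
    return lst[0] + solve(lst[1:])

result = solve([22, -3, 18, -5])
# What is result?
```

22 + (-3) + 18 + (-5) + 0 = 32

Answer: 32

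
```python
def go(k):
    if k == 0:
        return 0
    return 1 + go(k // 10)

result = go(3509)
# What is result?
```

Count of digits of 3509: 4

Answer: 4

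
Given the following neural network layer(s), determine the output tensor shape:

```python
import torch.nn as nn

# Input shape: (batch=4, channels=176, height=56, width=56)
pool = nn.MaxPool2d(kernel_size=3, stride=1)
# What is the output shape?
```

Input: (4, 176, 56, 56) -> Output: (4, 176, 54, 54)

Answer: (4, 176, 54, 54)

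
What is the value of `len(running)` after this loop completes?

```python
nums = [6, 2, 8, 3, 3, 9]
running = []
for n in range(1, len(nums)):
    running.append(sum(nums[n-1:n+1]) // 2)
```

Number of 2-element averages
`running` takes the values: [] → [4] → [4, 5] → [4, 5, 5] → [4, 5, 5, 3] → [4, 5, 5, 3, 6]
So `len(running)` = 5

Answer: 5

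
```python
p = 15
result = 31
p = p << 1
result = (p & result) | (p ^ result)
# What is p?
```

Trace:
`p = 15` → p = 15
`result = 31` → result = 31
`p = p << 1` → p = 30
`result = (p & result) | (p ^ result)` → result = 31
So p = 30

Answer: 30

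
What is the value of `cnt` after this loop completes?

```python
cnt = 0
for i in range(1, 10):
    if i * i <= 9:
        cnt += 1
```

Count numbers where i² ≤ 9
`cnt` takes the values: 0 → 1 → 2 → 3

Answer: 3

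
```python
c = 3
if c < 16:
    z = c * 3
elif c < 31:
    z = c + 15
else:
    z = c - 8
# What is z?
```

Trace:
`c = 3` → c = 3
`if c < 16: ...` → c < 16 is True → z = 9
So z = 9

Answer: 9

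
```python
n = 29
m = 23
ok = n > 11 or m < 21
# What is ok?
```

Trace:
`n = 29` → n = 29
`m = 23` → m = 23
`ok = n > 11 or m < 21` → ok = True
So ok = True

Answer: True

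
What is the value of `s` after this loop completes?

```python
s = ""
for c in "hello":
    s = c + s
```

Reverse 'hello'
`s` takes the values: "" → "h" → "eh" → "leh" → "lleh" → "olleh"

Answer: "olleh"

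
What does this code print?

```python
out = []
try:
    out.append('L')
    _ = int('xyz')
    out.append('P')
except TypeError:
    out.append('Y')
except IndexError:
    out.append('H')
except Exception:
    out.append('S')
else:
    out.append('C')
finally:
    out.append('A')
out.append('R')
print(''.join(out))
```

Execution trace: 'L' (try body) → 'S' (except Exception) → 'A' (finally) → 'R' (after the try/except). Output: LSAR

Answer: LSAR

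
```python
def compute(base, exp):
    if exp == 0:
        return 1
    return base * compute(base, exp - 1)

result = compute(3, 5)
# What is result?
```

compute(3, 5) = 3 * 3 * 3 * 3 * 3 = 243

Answer: 243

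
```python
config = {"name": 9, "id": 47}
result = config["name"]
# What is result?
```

Trace:
`config = {"name": 9, "id": 47}` → config = {'name': 9, 'id': 47}
`result = config["name"]` → result = 9
So result = 9

Answer: 9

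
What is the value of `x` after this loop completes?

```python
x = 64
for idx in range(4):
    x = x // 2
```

Halve 4 times: 64 // 2^4 = 4
`x` takes the values: 64 → 32 → 16 → 8 → 4

Answer: 4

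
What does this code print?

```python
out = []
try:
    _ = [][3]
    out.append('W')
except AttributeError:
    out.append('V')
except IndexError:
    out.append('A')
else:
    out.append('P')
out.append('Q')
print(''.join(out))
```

Execution trace: 'A' (except IndexError) → 'Q' (after the try/except). Output: AQ

Answer: AQ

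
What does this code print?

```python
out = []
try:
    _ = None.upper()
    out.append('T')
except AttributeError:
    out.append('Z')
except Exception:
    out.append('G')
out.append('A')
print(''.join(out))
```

Execution trace: 'Z' (except AttributeError) → 'A' (after the try/except). Output: ZA

Answer: ZA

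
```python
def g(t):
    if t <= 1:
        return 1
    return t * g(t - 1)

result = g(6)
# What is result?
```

g(6) = 6 * 5 * 4 * 3 * 2 * 1 = 720

Answer: 720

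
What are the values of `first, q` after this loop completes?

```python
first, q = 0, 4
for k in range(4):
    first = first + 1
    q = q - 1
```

first goes 0→4, q goes 4→0
`first, q` takes the values: (0, 4) → (1, 4) → (1, 3) → (2, 3) → (2, 2) → (3, 2) → (3, 1) → (4, 1) → (4, 0)

Answer: 4, 0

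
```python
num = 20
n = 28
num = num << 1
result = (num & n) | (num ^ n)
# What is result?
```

Trace:
`num = 20` → num = 20
`n = 28` → n = 28
`num = num << 1` → num = 40
`result = (num & n) | (num ^ n)` → result = 60
So result = 60

Answer: 60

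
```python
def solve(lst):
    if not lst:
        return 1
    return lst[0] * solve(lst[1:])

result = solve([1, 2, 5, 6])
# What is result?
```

Product over [1, 2, 5, 6] = 1 * 2 * 5 * 6 = 60

Answer: 60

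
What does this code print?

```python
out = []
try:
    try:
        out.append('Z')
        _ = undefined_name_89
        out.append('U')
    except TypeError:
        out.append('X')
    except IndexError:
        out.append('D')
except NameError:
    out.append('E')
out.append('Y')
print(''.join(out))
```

Execution trace: 'Z' (inner try body) → 'E' (outer except NameError) → 'Y' (after the try/except). Output: ZEY

Answer: ZEY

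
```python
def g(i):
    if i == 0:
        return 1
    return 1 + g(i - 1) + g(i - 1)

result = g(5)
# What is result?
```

g(i) = 1 + 2·g(i-1), g(0)=1. Closed form: (1+1)·2^5 - 1 = 63.

Answer: 63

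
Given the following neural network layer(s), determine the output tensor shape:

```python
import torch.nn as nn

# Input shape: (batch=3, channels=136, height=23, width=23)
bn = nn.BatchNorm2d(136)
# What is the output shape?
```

Input: (3, 136, 23, 23) -> Output: (3, 136, 23, 23)

Answer: (3, 136, 23, 23)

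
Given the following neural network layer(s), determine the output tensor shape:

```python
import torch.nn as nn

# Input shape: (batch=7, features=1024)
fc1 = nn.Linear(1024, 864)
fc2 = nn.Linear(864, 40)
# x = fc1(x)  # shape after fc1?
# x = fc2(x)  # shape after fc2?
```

Input: (7, 1024) -> after fc1: (7, 864) -> Output: (7, 40)

Answer: (7, 40)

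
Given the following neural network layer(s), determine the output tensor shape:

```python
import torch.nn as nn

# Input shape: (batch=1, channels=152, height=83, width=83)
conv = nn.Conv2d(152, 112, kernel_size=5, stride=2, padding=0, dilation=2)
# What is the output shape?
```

Input: (1, 152, 83, 83) -> Output: (1, 112, 38, 38)

Answer: (1, 112, 38, 38)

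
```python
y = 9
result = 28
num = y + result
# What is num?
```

Trace:
`y = 9` → y = 9
`result = 28` → result = 28
`num = y + result` → num = 37
So num = 37

Answer: 37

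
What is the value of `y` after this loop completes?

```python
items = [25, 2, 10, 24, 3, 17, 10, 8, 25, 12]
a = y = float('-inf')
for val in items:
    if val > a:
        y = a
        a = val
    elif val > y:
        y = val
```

Second largest (with repeats) in [25, 2, 10, 24, 3, 17, 10, 8, 25, 12]
`y` takes the values: -inf → 2 → 10 → 24 → 25

Answer: 25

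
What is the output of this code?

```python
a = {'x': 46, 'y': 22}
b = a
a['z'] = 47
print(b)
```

Key concept: dict aliasing.
Step by step:
`a = {'x': 46, 'y': 22}` → a = {'x': 46, 'y': 22}
`b = a` → b = {'x': 46, 'y': 22} (same object as a)
`a['z'] = 47` → a = {'x': 46, 'y': 22, 'z': 47} (same object as b); b = {'x': 46, 'y': 22, 'z': 47} (same object as a)
`print(b)` → prints {'x': 46, 'y': 22, 'z': 47}

Answer: {'x': 46, 'y': 22, 'z': 47}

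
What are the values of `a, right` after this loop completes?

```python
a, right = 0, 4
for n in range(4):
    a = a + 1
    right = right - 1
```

a goes 0→4, right goes 4→0
`a, right` takes the values: (0, 4) → (1, 4) → (1, 3) → (2, 3) → (2, 2) → (3, 2) → (3, 1) → (4, 1) → (4, 0)

Answer: 4, 0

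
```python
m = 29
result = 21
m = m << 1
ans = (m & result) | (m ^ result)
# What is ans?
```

Trace:
`m = 29` → m = 29
`result = 21` → result = 21
`m = m << 1` → m = 58
`ans = (m & result) | (m ^ result)` → ans = 63
So ans = 63

Answer: 63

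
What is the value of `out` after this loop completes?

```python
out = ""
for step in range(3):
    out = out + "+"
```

Repeat '+' 3 times
`out` takes the values: "" → "+" → "++" → "+++"

Answer: "+++"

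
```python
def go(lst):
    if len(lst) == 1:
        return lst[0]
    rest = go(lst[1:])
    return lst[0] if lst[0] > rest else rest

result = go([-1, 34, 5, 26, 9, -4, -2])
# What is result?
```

Recursive max over [-1, 34, 5, 26, 9, -4, -2] = 34

Answer: 34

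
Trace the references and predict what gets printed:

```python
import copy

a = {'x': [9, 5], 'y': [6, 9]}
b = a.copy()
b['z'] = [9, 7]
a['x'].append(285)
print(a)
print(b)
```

Key concept: shallow copy of dict with mutable values.
Step by step:
`a = {'x': [9, 5], 'y': [6, 9]}` → a = {'x': [9, 5], 'y': [6, 9]}
`b = a.copy()` → b = {'x': [9, 5], 'y': [6, 9]}
`b['z'] = [9, 7]` → b = {'x': [9, 5], 'y': [6, 9], 'z': [9, 7]}
`a['x'].append(285)` → a = {'x': [9, 5, 285], 'y': [6, 9]}; b = {'x': [9, 5, 285], 'y': [6, 9], 'z': [9, 7]}
`print(a)` → prints {'x': [9, 5, 285], 'y': [6, 9]}
`print(b)` → prints {'x': [9, 5, 285], 'y': [6, 9], 'z': [9, 7]}

Answer:
{'x': [9, 5, 285], 'y': [6, 9]}
{'x': [9, 5, 285], 'y': [6, 9], 'z': [9, 7]}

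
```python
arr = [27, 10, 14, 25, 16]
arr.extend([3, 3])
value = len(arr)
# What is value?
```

Trace:
`arr = [27, 10, 14, 25, 16]` → arr = [27, 10, 14, 25, 16]
`arr.extend([3, 3])` → arr = [27, 10, 14, 25, 16, 3, 3]
`value = len(arr)` → value = 7
So value = 7

Answer: 7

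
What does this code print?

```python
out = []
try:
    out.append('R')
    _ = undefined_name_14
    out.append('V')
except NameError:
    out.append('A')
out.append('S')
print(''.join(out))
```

Execution trace: 'R' (try body) → 'A' (except NameError) → 'S' (after the try/except). Output: RAS

Answer: RAS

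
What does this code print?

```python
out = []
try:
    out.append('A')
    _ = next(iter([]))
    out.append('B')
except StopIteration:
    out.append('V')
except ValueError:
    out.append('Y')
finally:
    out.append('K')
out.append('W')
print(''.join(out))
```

Execution trace: 'A' (try body) → 'V' (except StopIteration) → 'K' (finally) → 'W' (after the try/except). Output: AVKW

Answer: AVKW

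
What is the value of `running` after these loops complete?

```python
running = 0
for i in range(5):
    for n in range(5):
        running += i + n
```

Sum of all i+n for i,n in 5x5
`running` takes the values: 0 → 1 → 3 → 6 → 10 → 11 → 13 → 16 → 20 → 25 → 27 → 30 → 34 → 39 → 45 → 48 → 52 → 57 → 63 → 70 → 74 → 79 → 85 → 92 → 100

Answer: 100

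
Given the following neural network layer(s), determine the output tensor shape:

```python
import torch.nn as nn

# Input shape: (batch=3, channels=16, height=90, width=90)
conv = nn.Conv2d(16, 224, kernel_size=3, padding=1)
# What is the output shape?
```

Input: (3, 16, 90, 90) -> Output: (3, 224, 90, 90)

Answer: (3, 224, 90, 90)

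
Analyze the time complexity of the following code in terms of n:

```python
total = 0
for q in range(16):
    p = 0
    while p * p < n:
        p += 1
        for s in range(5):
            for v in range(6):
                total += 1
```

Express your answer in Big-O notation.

Each loop level contributes: 1 × √n × 1 × 1. Multiplying the contributions gives O(√n).

Answer: O(√n)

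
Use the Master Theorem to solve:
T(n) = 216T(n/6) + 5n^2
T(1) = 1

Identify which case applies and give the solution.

a=216, b=6, f(n)=5n^2. log_6(216) = 3. Since c=2 < 3, Case 1 applies: T(n) = Θ(n^log_b(a)) = O(n^3).

Answer: O(n^3) - Case 1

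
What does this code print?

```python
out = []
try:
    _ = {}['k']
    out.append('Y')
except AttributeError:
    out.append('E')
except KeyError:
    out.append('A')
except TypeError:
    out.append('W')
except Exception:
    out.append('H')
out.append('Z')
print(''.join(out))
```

Execution trace: 'A' (except KeyError) → 'Z' (after the try/except). Output: AZ

Answer: AZ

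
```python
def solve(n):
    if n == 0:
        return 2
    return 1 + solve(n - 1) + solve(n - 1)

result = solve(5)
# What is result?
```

solve(n) = 1 + 2·solve(n-1), solve(0)=2. Closed form: (2+1)·2^5 - 1 = 95.

Answer: 95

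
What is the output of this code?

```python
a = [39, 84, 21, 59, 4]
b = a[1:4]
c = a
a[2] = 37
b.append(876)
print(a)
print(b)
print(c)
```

Key concept: slice vs alias.
Step by step:
`a = [39, 84, 21, 59, 4]` → a = [39, 84, 21, 59, 4]
`b = a[1:4]` → b = [84, 21, 59]
`c = a` → c = [39, 84, 21, 59, 4] (same object as a)
`a[2] = 37` → a = [39, 84, 37, 59, 4] (same object as c); c = [39, 84, 37, 59, 4] (same object as a)
`b.append(876)` → b = [84, 21, 59, 876]
`print(a)` → prints [39, 84, 37, 59, 4]
`print(b)` → prints [84, 21, 59, 876]
`print(c)` → prints [39, 84, 37, 59, 4]

Answer:
[39, 84, 37, 59, 4]
[84, 21, 59, 876]
[39, 84, 37, 59, 4]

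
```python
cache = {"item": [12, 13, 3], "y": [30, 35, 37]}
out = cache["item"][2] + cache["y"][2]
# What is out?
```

Trace:
`cache = {"item": [12, 13, 3], "y": [30, 35, 37]}` → cache = {'item': [12, 13, 3], 'y': [30, 35, 37]}
`out = cache["item"][2] + cache["y"][2]` → out = 40
So out = 40

Answer: 40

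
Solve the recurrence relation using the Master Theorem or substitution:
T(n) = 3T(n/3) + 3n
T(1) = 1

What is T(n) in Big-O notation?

By Master Theorem: a=3, b=3, f(n)=3n. Since log_3(3) = 1 and f(n) = Θ(n^1), Case 2 applies. T(n) = O(n log n).

Answer: O(n log n)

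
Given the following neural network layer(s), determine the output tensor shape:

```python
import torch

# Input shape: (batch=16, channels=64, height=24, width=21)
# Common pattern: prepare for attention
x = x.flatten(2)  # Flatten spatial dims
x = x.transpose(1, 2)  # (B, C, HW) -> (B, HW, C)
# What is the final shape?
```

Input: (16, 64, 24, 21) -> after flatten(2): (16, 64, 504) -> Output: (16, 504, 64)

Answer: (16, 504, 64)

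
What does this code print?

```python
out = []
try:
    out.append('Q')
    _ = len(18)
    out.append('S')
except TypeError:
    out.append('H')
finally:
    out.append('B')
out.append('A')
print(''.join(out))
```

Execution trace: 'Q' (try body) → 'H' (except TypeError) → 'B' (finally) → 'A' (after the try/except). Output: QHBA

Answer: QHBA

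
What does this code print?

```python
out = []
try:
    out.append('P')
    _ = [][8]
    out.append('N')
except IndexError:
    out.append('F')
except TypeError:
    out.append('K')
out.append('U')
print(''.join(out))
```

Execution trace: 'P' (try body) → 'F' (except IndexError) → 'U' (after the try/except). Output: PFU

Answer: PFU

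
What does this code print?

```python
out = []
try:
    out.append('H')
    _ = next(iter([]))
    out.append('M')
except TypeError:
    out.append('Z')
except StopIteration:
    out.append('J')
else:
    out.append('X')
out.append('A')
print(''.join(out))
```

Execution trace: 'H' (try body) → 'J' (except StopIteration) → 'A' (after the try/except). Output: HJA

Answer: HJA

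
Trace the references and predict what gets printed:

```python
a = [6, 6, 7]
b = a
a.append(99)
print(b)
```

Key concept: basic list aliasing.
Step by step:
`a = [6, 6, 7]` → a = [6, 6, 7]
`b = a` → b = [6, 6, 7] (same object as a)
`a.append(99)` → a = [6, 6, 7, 99] (same object as b); b = [6, 6, 7, 99] (same object as a)
`print(b)` → prints [6, 6, 7, 99]

Answer: [6, 6, 7, 99]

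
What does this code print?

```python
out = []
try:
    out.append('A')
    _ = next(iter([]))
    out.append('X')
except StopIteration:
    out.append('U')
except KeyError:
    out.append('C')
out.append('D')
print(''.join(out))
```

Execution trace: 'A' (try body) → 'U' (except StopIteration) → 'D' (after the try/except). Output: AUD

Answer: AUD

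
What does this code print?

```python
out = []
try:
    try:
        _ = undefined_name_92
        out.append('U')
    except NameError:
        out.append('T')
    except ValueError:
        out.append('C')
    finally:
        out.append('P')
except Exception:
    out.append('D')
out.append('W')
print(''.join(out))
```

Execution trace: 'T' (inner except NameError) → 'P' (inner finally) → 'W' (after the try/except). Output: TPW

Answer: TPW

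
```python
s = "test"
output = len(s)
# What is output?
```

Trace:
`s = "test"` → s = 'test'
`output = len(s)` → output = 4
So output = 4

Answer: 4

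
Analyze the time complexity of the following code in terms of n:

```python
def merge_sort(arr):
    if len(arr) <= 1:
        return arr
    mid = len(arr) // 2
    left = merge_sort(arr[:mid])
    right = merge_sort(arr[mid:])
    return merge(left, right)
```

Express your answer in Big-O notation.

This is Merge sort. Time complexity: O(n log n).

Answer: O(n log n)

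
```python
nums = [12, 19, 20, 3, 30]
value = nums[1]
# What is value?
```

Trace:
`nums = [12, 19, 20, 3, 30]` → nums = [12, 19, 20, 3, 30]
`value = nums[1]` → value = 19
So value = 19

Answer: 19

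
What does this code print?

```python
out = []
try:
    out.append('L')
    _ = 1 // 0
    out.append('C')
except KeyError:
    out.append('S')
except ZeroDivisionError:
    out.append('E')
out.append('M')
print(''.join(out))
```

Execution trace: 'L' (try body) → 'E' (except ZeroDivisionError) → 'M' (after the try/except). Output: LEM

Answer: LEM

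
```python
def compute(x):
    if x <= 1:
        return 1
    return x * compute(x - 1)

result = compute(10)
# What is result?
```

compute(10) = 10 * 9 * 8 * 7 * 6 * 5 * 4 * 3 * 2 * 1 = 3628800

Answer: 3628800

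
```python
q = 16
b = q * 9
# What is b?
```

Trace:
`q = 16` → q = 16
`b = q * 9` → b = 144
So b = 144

Answer: 144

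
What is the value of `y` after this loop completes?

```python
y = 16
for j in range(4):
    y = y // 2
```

Halve 4 times: 16 // 2^4 = 1
`y` takes the values: 16 → 8 → 4 → 2 → 1

Answer: 1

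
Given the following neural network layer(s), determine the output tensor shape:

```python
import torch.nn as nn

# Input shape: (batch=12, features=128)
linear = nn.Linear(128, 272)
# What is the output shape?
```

Input: (12, 128) -> Output: (12, 272)

Answer: (12, 272)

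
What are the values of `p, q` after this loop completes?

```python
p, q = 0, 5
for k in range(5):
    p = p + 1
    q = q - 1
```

p goes 0→5, q goes 5→0
`p, q` takes the values: (0, 5) → (1, 5) → (1, 4) → (2, 4) → (2, 3) → (3, 3) → (3, 2) → (4, 2) → (4, 1) → (5, 1) → (5, 0)

Answer: 5, 0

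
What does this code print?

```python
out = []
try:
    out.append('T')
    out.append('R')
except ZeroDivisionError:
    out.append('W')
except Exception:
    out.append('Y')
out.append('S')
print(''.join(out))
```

Execution trace: 'T' (try body) → 'R' (try body, no exception) → 'S' (after the try/except). Output: TRS

Answer: TRS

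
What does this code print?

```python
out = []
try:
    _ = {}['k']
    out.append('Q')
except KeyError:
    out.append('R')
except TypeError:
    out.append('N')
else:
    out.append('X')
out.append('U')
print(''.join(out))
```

Execution trace: 'R' (except KeyError) → 'U' (after the try/except). Output: RU

Answer: RU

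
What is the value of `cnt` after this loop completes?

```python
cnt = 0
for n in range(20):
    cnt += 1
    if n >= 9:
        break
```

Loop breaks when n reaches 9, cnt is 10
`cnt` takes the values: 0 → 1 → 2 → 3 → 4 → 5 → 6 → 7 → 8 → 9 → 10

Answer: 10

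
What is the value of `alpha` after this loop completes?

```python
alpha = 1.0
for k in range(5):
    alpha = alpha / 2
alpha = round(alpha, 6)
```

Halving LR 5 times: 1 / 2^5
`alpha` takes the values: 1.0 → 0.5 → 0.25 → 0.125 → 0.0625 → 0.03125

Answer: 0.03125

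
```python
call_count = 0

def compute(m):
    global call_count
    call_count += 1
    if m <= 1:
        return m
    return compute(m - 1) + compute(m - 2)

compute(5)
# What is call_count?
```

Calls(m) = 1 + Calls(m-1) + Calls(m-2); Calls(0)=Calls(1)=1. For m=5 this gives 15.

Answer: 15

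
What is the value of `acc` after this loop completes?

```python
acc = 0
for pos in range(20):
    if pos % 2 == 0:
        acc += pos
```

Sum of even numbers 0 to 19
`acc` takes the values: 0 → 2 → 6 → 12 → 20 → 30 → 42 → 56 → 72 → 90

Answer: 90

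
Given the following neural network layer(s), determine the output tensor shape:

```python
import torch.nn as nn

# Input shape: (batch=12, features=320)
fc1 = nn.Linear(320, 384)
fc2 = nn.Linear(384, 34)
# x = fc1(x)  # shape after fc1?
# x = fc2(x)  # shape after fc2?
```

Input: (12, 320) -> after fc1: (12, 384) -> Output: (12, 34)

Answer: (12, 34)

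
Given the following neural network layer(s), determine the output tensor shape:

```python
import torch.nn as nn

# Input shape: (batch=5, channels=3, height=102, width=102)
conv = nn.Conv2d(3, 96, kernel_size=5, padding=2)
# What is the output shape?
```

Input: (5, 3, 102, 102) -> Output: (5, 96, 102, 102)

Answer: (5, 96, 102, 102)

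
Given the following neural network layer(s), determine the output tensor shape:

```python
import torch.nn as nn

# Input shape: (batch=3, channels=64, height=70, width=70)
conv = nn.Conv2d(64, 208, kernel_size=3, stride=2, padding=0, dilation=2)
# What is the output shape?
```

Input: (3, 64, 70, 70) -> Output: (3, 208, 33, 33)

Answer: (3, 208, 33, 33)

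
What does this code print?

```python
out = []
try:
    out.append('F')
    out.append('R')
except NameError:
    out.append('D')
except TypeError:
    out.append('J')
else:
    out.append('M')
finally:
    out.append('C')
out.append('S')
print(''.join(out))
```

Execution trace: 'F' (try body) → 'R' (try body, no exception) → 'M' (else) → 'C' (finally) → 'S' (after the try/except). Output: FRMCS

Answer: FRMCS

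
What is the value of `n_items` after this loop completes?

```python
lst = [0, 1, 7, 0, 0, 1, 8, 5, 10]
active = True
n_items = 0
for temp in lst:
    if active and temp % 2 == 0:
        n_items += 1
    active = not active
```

Count even values at even positions
`n_items` takes the values: 0 → 1 → 2 → 3 → 4

Answer: 4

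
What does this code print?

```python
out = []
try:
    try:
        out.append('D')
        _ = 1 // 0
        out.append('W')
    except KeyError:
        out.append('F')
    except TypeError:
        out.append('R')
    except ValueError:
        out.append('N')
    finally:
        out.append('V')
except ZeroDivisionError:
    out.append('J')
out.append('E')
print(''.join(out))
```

Execution trace: 'D' (inner try body) → 'V' (inner finally) → 'J' (outer except ZeroDivisionError) → 'E' (after the try/except). Output: DVJE

Answer: DVJE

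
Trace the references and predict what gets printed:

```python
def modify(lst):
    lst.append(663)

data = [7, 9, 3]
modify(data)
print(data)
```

Key concept: function modifies passed list.
Step by step:
`data = [7, 9, 3]` → data = [7, 9, 3]
`modify(data)` → data = [7, 9, 3, 663]
`print(data)` → prints [7, 9, 3, 663]

Answer: [7, 9, 3, 663]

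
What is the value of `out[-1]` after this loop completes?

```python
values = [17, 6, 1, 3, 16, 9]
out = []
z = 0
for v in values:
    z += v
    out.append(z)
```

Cumulative sum ends at 52
`out` takes the values: [] → [17] → [17, 23] → [17, 23, 24] → [17, 23, 24, 27] → [17, 23, 24, 27, 43] → [17, 23, 24, 27, 43, 52]
So `out[-1]` = 52

Answer: 52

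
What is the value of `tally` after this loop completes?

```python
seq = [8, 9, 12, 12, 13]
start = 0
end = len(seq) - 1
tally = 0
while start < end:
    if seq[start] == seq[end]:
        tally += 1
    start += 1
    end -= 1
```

Count matching pairs from ends
`tally` takes the values: 0

Answer: 0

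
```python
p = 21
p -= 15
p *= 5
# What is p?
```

Trace:
`p = 21` → p = 21
`p -= 15` → p = 6
`p *= 5` → p = 30
So p = 30

Answer: 30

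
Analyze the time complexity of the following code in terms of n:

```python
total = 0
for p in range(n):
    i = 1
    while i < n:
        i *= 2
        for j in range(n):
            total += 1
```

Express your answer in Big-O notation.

Each loop level contributes: n × log n × n. Multiplying the contributions gives O(n^2 log n).

Answer: O(n^2 log n)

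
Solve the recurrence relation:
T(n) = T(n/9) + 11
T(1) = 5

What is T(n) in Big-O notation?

Each step divides n by 9 and adds 11. After log_9(n) steps we reach T(1)=5. So T(n) = 11·log_9(n) + 5 = O(log n).

Answer: O(log n)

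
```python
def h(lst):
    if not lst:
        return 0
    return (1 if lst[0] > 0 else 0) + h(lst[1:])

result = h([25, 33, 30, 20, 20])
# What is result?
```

Count of positive elements in [25, 33, 30, 20, 20] = 5

Answer: 5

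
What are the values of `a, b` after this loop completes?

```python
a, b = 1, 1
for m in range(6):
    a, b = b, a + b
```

Fibonacci: after 6 iterations
`a, b` takes the values: (1, 1) → (1, 2) → (2, 3) → (3, 5) → (5, 8) → (8, 13) → (13, 21)

Answer: 13, 21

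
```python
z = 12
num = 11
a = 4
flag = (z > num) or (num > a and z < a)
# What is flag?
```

Trace:
`z = 12` → z = 12
`num = 11` → num = 11
`a = 4` → a = 4
`flag = (z > num) or (num > a and z < a)` → flag = True
So flag = True

Answer: True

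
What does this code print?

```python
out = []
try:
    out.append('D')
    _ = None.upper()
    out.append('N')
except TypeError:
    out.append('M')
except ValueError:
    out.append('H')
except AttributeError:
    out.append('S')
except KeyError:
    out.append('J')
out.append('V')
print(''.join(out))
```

Execution trace: 'D' (try body) → 'S' (except AttributeError) → 'V' (after the try/except). Output: DSV

Answer: DSV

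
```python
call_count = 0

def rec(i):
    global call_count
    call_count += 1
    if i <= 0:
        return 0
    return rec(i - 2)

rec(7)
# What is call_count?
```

Linear recursion stepping by 2: 5 calls from i=7 down to ≤0.

Answer: 5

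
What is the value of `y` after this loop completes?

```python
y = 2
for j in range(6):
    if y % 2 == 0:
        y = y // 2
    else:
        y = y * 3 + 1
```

Collatz-style transformation from 2
`y` takes the values: 2 → 1 → 4 → 2 → 1 → 4 → 2

Answer: 2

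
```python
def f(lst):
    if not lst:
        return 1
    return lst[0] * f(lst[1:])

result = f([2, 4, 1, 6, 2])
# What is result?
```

Product over [2, 4, 1, 6, 2] = 2 * 4 * 1 * 6 * 2 = 96

Answer: 96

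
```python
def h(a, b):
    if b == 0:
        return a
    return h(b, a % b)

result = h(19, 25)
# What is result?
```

h(19, 25) -> h(25, 19) -> h(19, 6) -> h(6, 1) -> h(1, 0) -> 1

Answer: 1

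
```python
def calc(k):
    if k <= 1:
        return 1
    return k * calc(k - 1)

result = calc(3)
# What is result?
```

calc(3) = 3 * 2 * 1 = 6

Answer: 6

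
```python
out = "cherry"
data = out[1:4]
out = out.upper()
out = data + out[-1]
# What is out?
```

Trace:
`out = "cherry"` → out = 'cherry'
`data = out[1:4]` → data = 'her'
`out = out.upper()` → out = 'CHERRY'
`out = data + out[-1]` → out = 'herY'
So out = 'herY'

Answer: 'herY'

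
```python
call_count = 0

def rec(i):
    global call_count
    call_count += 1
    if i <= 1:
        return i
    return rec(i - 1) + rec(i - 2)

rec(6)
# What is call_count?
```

Calls(i) = 1 + Calls(i-1) + Calls(i-2); Calls(0)=Calls(1)=1. For i=6 this gives 25.

Answer: 25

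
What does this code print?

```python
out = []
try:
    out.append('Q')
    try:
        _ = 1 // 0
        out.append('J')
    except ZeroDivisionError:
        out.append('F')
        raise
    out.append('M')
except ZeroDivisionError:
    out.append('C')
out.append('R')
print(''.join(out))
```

Execution trace: 'Q' (try body) → 'F' (inner except ZeroDivisionError) → 'C' (except ZeroDivisionError) → 'R' (after the try/except). Output: QFCR

Answer: QFCR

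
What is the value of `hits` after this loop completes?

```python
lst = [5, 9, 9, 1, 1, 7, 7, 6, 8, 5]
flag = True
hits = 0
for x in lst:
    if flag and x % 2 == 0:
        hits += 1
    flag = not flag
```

Count even values at even positions
`hits` takes the values: 0 → 1

Answer: 1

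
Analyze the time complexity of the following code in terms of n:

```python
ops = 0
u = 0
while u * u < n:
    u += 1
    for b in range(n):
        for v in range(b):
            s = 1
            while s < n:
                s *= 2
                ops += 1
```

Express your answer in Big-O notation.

Each loop level contributes: √n × n × n × log n. Multiplying the contributions gives O(n^2√n log n).

Answer: O(n^2√n log n)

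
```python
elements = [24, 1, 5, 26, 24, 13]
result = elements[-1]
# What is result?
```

Trace:
`elements = [24, 1, 5, 26, 24, 13]` → elements = [24, 1, 5, 26, 24, 13]
`result = elements[-1]` → result = 13
So result = 13

Answer: 13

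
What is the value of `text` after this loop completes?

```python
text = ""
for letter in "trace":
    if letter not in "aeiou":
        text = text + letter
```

Remove vowels from 'trace'
`text` takes the values: "" → "t" → "tr" → "trc"

Answer: "trc"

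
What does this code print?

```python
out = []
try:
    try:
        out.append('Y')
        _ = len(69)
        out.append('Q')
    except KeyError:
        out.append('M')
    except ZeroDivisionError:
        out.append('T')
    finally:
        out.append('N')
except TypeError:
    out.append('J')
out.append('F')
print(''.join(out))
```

Execution trace: 'Y' (try body) → 'N' (finally) → 'J' (outer except TypeError) → 'F' (after the try/except). Output: YNJF

Answer: YNJF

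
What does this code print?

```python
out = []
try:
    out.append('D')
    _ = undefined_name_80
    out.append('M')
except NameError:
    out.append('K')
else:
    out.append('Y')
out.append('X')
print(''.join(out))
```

Execution trace: 'D' (try body) → 'K' (except NameError) → 'X' (after the try/except). Output: DKX

Answer: DKX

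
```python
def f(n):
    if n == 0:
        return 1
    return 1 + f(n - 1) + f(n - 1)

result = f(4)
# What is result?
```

f(n) = 1 + 2·f(n-1), f(0)=1. Closed form: (1+1)·2^4 - 1 = 31.

Answer: 31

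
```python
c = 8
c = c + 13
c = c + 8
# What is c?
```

Trace:
`c = 8` → c = 8
`c = c + 13` → c = 21
`c = c + 8` → c = 29
So c = 29

Answer: 29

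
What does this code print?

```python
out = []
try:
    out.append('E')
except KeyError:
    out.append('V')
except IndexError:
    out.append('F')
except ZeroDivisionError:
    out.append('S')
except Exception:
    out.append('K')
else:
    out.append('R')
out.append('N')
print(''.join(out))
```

Execution trace: 'E' (try body, no exception) → 'R' (else) → 'N' (after the try/except). Output: ERN

Answer: ERN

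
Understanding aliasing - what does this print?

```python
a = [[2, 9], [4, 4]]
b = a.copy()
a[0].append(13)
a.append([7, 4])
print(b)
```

Key concept: shallow copy with nested lists.
Step by step:
`a = [[2, 9], [4, 4]]` → a = [[2, 9], [4, 4]]
`b = a.copy()` → b = [[2, 9], [4, 4]]
`a[0].append(13)` → a = [[2, 9, 13], [4, 4]]; b = [[2, 9, 13], [4, 4]]
`a.append([7, 4])` → a = [[2, 9, 13], [4, 4], [7, 4]]
`print(b)` → prints [[2, 9, 13], [4, 4]]

Answer: [[2, 9, 13], [4, 4]]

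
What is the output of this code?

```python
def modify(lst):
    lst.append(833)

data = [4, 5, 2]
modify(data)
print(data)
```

Key concept: function modifies passed list.
Step by step:
`data = [4, 5, 2]` → data = [4, 5, 2]
`modify(data)` → data = [4, 5, 2, 833]
`print(data)` → prints [4, 5, 2, 833]

Answer: [4, 5, 2, 833]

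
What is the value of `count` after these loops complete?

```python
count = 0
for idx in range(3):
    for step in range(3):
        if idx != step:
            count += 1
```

3² - 3 (exclude diagonal)
`count` takes the values: 0 → 1 → 2 → 3 → 4 → 5 → 6

Answer: 6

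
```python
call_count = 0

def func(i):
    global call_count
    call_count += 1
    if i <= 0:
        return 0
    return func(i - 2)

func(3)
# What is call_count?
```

Linear recursion stepping by 2: 3 calls from i=3 down to ≤0.

Answer: 3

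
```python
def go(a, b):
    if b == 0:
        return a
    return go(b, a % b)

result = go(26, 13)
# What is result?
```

go(26, 13) -> go(13, 0) -> 13

Answer: 13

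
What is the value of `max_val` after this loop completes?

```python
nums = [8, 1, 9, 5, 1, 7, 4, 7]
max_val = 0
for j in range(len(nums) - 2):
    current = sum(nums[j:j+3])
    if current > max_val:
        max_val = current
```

Max sum of 3-element window in [8, 1, 9, 5, 1, 7, 4, 7]
`max_val` takes the values: 0 → 18

Answer: 18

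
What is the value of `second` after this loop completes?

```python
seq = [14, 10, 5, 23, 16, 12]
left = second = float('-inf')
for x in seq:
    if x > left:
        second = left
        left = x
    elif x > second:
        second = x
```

Second largest (with repeats) in [14, 10, 5, 23, 16, 12]
`second` takes the values: -inf → 10 → 14 → 16

Answer: 16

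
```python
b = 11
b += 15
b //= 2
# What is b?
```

Trace:
`b = 11` → b = 11
`b += 15` → b = 26
`b //= 2` → b = 13
So b = 13

Answer: 13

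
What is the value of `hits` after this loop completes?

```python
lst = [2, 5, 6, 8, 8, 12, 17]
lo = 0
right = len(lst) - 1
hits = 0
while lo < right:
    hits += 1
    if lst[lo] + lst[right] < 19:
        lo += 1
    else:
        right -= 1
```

Steps to find pair summing to 19
`hits` takes the values: 0 → 1 → 2 → 3 → 4 → 5 → 6

Answer: 6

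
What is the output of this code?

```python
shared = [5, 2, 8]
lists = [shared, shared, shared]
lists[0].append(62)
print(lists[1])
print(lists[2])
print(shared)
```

Key concept: list of same reference.
Step by step:
`shared = [5, 2, 8]` → shared = [5, 2, 8]
`lists = [shared, shared, shared]` → lists = [[5, 2, 8], [5, 2, 8], [5, 2, 8]]
`lists[0].append(62)` → shared = [5, 2, 8, 62]; lists = [[5, 2, 8, 62], [5, 2, 8, 62], [5, 2, 8, 62]]
`print(lists[1])` → prints [5, 2, 8, 62]
`print(lists[2])` → prints [5, 2, 8, 62]
`print(shared)` → prints [5, 2, 8, 62]

Answer:
[5, 2, 8, 62]
[5, 2, 8, 62]
[5, 2, 8, 62]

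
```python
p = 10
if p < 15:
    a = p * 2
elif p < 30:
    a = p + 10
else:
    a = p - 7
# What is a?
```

Trace:
`p = 10` → p = 10
`if p < 15: ...` → p < 15 is True → a = 20
So a = 20

Answer: 20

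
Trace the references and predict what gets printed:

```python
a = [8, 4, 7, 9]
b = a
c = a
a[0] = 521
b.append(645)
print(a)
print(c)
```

Key concept: multiple aliases.
Step by step:
`a = [8, 4, 7, 9]` → a = [8, 4, 7, 9]
`b = a` → b = [8, 4, 7, 9] (same object as a)
`c = a` → c = [8, 4, 7, 9] (same object as a, b)
`a[0] = 521` → a = [521, 4, 7, 9] (same object as b, c); b = [521, 4, 7, 9] (same object as a, c); c = [521, 4, 7, 9] (same object as a, b)
`b.append(645)` → a = [521, 4, 7, 9, 645] (same object as b, c); b = [521, 4, 7, 9, 645] (same object as a, c); c = [521, 4, 7, 9, 645] (same object as a, b)
`print(a)` → prints [521, 4, 7, 9, 645]
`print(c)` → prints [521, 4, 7, 9, 645]

Answer:
[521, 4, 7, 9, 645]
[521, 4, 7, 9, 645]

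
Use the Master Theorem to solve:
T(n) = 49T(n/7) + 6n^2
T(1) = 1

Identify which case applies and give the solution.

a=49, b=7, f(n)=6n^2. log_7(49) = 2. Since c=2 = 2, Case 2 applies: T(n) = Θ(n^log_b(a) · log n) = O(n^2 log n).

Answer: O(n^2 log n) - Case 2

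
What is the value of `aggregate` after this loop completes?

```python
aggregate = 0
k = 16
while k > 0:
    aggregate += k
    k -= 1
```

Sum 16 down to 1
`aggregate` takes the values: 0 → 16 → 31 → 45 → 58 → 70 → 81 → 91 → 100 → 108 → 115 → 121 → 126 → 130 → 133 → 135 → 136

Answer: 136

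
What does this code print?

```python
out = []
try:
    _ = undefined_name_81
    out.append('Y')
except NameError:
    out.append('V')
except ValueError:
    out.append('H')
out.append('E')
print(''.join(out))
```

Execution trace: 'V' (except NameError) → 'E' (after the try/except). Output: VE

Answer: VE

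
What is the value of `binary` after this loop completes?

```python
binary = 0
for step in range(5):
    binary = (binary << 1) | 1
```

Build 5 consecutive 1-bits: 0b11111
`binary` takes the values: 0 → 1 → 3 → 7 → 15 → 31

Answer: 31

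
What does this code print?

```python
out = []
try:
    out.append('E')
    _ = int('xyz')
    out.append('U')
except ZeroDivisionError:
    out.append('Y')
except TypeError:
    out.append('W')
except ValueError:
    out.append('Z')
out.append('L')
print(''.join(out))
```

Execution trace: 'E' (try body) → 'Z' (except ValueError) → 'L' (after the try/except). Output: EZL

Answer: EZL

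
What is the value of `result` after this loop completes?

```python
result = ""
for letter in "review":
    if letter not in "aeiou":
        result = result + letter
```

Remove vowels from 'review'
`result` takes the values: "" → "r" → "rv" → "rvw"

Answer: "rvw"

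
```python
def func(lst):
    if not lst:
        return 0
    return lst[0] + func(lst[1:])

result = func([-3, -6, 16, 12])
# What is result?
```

(-3) + (-6) + 16 + 12 + 0 = 19

Answer: 19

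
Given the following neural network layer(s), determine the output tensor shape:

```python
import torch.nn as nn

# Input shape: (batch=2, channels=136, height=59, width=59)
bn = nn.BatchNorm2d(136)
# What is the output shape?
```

Input: (2, 136, 59, 59) -> Output: (2, 136, 59, 59)

Answer: (2, 136, 59, 59)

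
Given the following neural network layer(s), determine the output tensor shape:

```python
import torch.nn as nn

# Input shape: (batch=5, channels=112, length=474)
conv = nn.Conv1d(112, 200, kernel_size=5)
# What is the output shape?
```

Input: (5, 112, 474) -> Output: (5, 200, 470)

Answer: (5, 200, 470)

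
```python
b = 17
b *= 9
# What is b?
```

Trace:
`b = 17` → b = 17
`b *= 9` → b = 153
So b = 153

Answer: 153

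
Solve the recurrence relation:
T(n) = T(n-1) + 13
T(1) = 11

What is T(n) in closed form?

Unrolling: T(n) = T(1) + 13·(n-1) = 11 + 13(n-1) = 13n - 2.

Answer: T(n) = 13n - 2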